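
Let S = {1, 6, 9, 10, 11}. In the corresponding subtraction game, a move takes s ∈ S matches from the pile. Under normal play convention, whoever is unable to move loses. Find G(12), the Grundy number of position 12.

3

n :  0  1  2  3  4  5  6  7  8  9 10 11 12
G :  0  1  0  1  0  1  2  0  1  2  3  2  3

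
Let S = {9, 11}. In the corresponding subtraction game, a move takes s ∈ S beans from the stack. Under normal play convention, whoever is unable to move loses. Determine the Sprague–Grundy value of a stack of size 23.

n :  0  1  2  3  4  5  6  7  8  9 10 11 12 13 14 15 16 17 18 19 20 21 22 23
G :  0  0  0  0  0  0  0  0  0  1  1  1  1  1  1  1  1  1  2  2  0  0  0  0

0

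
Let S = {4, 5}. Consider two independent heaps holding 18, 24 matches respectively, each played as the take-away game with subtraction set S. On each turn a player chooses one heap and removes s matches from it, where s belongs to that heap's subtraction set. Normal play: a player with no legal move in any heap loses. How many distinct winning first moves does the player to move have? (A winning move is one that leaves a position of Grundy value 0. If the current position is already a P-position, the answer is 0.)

All heaps use S = {4, 5}:
n :  0  1  2  3  4  5  6  7  8  9 10 11 12 13 14 15 16 17 18 19 20 21 22 23 24
G :  0  0  0  0  1  1  1  1  2  0  0  0  0  1  1  1  1  2  0  0  0  0  1  1  1
Heap A: G(18) = 0.
Heap B: G(24) = 1.
Combined Grundy value = 0 ⊕ 1 = 1.
A winning move leaves total XOR = 0, i.e. changes one component's Grundy value g to g ⊕ X where X is the current total.
Heap A: need g' = 0⊕1 = 1. Options: 18−4→G=1, 18−5→G=1. Hits: 2.
Heap B: need g' = 1⊕1 = 0. Options: 24−4→G=0, 24−5→G=0. Hits: 2.

4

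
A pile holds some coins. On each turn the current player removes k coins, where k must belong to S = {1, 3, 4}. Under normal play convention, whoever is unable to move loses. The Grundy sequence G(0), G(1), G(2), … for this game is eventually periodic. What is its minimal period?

n :  0  1  2  3  4  5  6  7  8  9 10 11 12 13 14 15
G :  0  1  0  1  2  3  2  0  1  0  1  2  3  2  0  1
G(n+7) = G(n) holds for n = 0,…,3 (a full window of length max(S) = 4), so the sequence is purely periodic with period 7.

7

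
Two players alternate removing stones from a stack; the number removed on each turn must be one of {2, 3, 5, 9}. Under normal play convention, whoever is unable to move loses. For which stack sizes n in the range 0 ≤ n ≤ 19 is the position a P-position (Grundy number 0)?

0, 1, 7, 8, 14, 15

G(0) = 0
G(1) = mex{} = 0
G(2) = mex{0} = 1
G(3) = mex{0,0} = 1
G(4) = mex{1,0} = 2
G(5) = mex{1,1,0} = 2
G(6) = mex{2,1,0} = 3
G(7) = mex{2,2,1} = 0
G(8) = mex{3,2,1} = 0
G(9) = mex{0,3,2,0} = 1
G(10) = mex{0,0,2,0} = 1
G(11) = mex{1,0,3,1} = 2
G(12) = mex{1,1,0,1} = 2
G(13) = mex{2,1,0,2} = 3
G(14) = mex{2,2,1,2} = 0
G(15) = mex{3,2,1,3} = 0
G(16) = mex{0,3,2,0} = 1
G(17) = mex{0,0,2,0} = 1
G(18) = mex{1,0,3,1} = 2
G(19) = mex{1,1,0,1} = 2
P-positions are exactly the n with G(n) = 0.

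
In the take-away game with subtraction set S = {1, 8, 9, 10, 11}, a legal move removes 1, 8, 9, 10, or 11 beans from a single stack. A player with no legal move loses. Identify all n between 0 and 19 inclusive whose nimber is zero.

n :  0  1  2  3  4  5  6  7  8  9 10 11 12 13 14 15 16 17 18 19
G :  0  1  0  1  0  1  0  1  2  3  2  3  2  3  2  3  4  5  0  1
P-positions are exactly the n with G(n) = 0.

0, 2, 4, 6, 18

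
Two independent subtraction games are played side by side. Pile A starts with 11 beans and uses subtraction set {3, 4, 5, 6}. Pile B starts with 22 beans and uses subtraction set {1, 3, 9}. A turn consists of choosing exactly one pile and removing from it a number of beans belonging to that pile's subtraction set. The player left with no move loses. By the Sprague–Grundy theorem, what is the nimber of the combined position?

0

Pile A, S = {3, 4, 5, 6}:
n :  0  1  2  3  4  5  6  7  8  9 10 11
G :  0  0  0  1  1  1  2  2  2  0  0  0
G_A(11) = 0.
Pile B, S = {1, 3, 9}:
n :  0  1  2  3  4  5  6  7  8  9 10 11 12 13 14 15 16 17 18 19 20 21 22
G :  0  1  0  1  0  1  0  1  0  1  0  1  0  1  0  1  0  1  0  1  0  1  0
G_B(22) = 0.
Combined Grundy value = 0 ⊕ 0 = 0.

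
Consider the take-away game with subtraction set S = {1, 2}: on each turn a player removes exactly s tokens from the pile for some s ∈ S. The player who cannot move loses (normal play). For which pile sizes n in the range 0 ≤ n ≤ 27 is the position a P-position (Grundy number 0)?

G(0) = 0
G(1) = mex{0} = 1
G(2) = mex{1,0} = 2
G(3) = mex{2,1} = 0
G(4) = mex{0,2} = 1
G(5) = mex{1,0} = 2
G(6) = mex{2,1} = 0
G(7) = mex{0,2} = 1
G(8) = mex{1,0} = 2
G(9) = mex{2,1} = 0
G(10) = mex{0,2} = 1
G(11) = mex{1,0} = 2
G(12) = mex{2,1} = 0
G(13) = mex{0,2} = 1
G(14) = mex{1,0} = 2
G(15) = mex{2,1} = 0
G(16) = mex{0,2} = 1
G(17) = mex{1,0} = 2
G(18) = mex{2,1} = 0
G(19) = mex{0,2} = 1
G(20) = mex{1,0} = 2
G(21) = mex{2,1} = 0
G(22) = mex{0,2} = 1
G(23) = mex{1,0} = 2
G(24) = mex{2,1} = 0
G(25) = mex{0,2} = 1
G(26) = mex{1,0} = 2
G(27) = mex{2,1} = 0
P-positions are exactly the n with G(n) = 0.

0, 3, 6, 9, 12, 15, 18, 21, 24, 27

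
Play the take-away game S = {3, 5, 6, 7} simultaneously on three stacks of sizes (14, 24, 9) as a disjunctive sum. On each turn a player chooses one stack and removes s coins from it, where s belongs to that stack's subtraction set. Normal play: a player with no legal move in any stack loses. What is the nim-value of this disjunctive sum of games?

All stacks use S = {3, 5, 6, 7}:
n :  0  1  2  3  4  5  6  7  8  9 10 11 12 13 14 15 16 17 18 19 20 21 22 23 24
G :  0  0  0  1  1  1  2  2  2  3  0  0  0  1  1  1  2  2  2  3  0  0  0  1  1
Stack A: G(14) = 1.
Stack B: G(24) = 1.
Stack C: G(9) = 3.
Combined Grundy value = 1 ⊕ 1 ⊕ 3 = 3.

3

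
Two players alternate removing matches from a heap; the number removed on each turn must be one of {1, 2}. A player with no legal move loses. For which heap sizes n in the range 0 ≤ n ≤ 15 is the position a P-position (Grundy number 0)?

0, 3, 6, 9, 12, 15

G(0) = 0
G(1) = mex{0} = 1
G(2) = mex{1,0} = 2
G(3) = mex{2,1} = 0
G(4) = mex{0,2} = 1
G(5) = mex{1,0} = 2
G(6) = mex{2,1} = 0
G(7) = mex{0,2} = 1
G(8) = mex{1,0} = 2
G(9) = mex{2,1} = 0
G(10) = mex{0,2} = 1
G(11) = mex{1,0} = 2
G(12) = mex{2,1} = 0
G(13) = mex{0,2} = 1
G(14) = mex{1,0} = 2
G(15) = mex{2,1} = 0
P-positions are exactly the n with G(n) = 0.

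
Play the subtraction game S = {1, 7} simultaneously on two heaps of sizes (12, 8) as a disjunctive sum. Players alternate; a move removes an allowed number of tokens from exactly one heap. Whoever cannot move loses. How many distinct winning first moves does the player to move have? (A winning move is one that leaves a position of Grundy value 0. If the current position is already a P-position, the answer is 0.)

0

All heaps use S = {1, 7}:
n :  0  1  2  3  4  5  6  7  8  9 10 11 12
G :  0  1  0  1  0  1  0  1  0  1  0  1  0
Heap A: G(12) = 0.
Heap B: G(8) = 0.
Combined Grundy value = 0 ⊕ 0 = 0.
A winning move leaves total XOR = 0, i.e. changes one component's Grundy value g to g ⊕ X where X is the current total.
Heap A: target g' = 0⊕0 = 0, but every legal move changes the Grundy value (mex property), so 0 moves.
Heap B: target g' = 0⊕0 = 0, but every legal move changes the Grundy value (mex property), so 0 moves.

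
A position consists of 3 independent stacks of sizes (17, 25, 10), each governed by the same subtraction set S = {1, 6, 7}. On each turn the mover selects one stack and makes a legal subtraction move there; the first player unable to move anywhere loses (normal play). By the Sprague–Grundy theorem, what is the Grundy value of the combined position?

All stacks use S = {1, 6, 7}:
n :  0  1  2  3  4  5  6  7  8  9 10 11 12 13 14 15 16 17 18 19 20 21 22 23 24 25
G :  0  1  0  1  0  1  2  3  2  3  2  3  0  1  0  1  0  1  2  3  2  3  2  3  0  1
Stack A: G(17) = 1.
Stack B: G(25) = 1.
Stack C: G(10) = 2.
Combined Grundy value = 1 ⊕ 1 ⊕ 2 = 2.

2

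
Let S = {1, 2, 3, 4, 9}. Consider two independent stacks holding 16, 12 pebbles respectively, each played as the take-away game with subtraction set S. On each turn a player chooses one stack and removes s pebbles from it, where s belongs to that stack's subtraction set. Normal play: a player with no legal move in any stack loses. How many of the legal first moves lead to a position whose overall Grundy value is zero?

All stacks use S = {1, 2, 3, 4, 9}:
n :  0  1  2  3  4  5  6  7  8  9 10 11 12 13 14 15 16
G :  0  1  2  3  4  0  1  2  3  4  0  1  2  3  4  0  1
Stack A: G(16) = 1.
Stack B: G(12) = 2.
Combined Grundy value = 1 ⊕ 2 = 3.
A winning move leaves total XOR = 0, i.e. changes one component's Grundy value g to g ⊕ X where X is the current total.
Stack A: need g' = 1⊕3 = 2. Options: 16−1→G=0, 16−2→G=4, 16−3→G=3, 16−4→G=2, 16−9→G=2. Hits: 2.
Stack B: need g' = 2⊕3 = 1. Options: 12−1→G=1, 12−2→G=0, 12−3→G=4, 12−4→G=3, 12−9→G=3. Hits: 1.

3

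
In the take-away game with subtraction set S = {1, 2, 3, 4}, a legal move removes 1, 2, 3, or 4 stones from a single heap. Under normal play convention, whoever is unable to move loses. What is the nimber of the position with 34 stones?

n :  0  1  2  3  4  5  6  7  8  9 10 11 12 13 14 15 16 17 18 19 20 21 22 23 24 25 26 27 28 29 30 31 32 33 34
G :  0  1  2  3  4  0  1  2  3  4  0  1  2  3  4  0  1  2  3  4  0  1  2  3  4  0  1  2  3  4  0  1  2  3  4

4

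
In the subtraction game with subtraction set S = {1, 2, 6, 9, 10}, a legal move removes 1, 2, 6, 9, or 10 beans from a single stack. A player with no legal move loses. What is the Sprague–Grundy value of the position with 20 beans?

2

n :  0  1  2  3  4  5  6  7  8  9 10 11 12 13 14 15 16 17 18 19 20
G :  0  1  2  0  1  2  3  0  1  2  3  0  1  2  0  1  2  3  0  1  2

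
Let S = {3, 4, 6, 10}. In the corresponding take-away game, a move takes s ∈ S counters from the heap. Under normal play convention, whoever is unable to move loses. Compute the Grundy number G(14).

G(0) = 0
G(1) = mex{} = 0
G(2) = mex{} = 0
G(3) = mex{0} = 1
G(4) = mex{0,0} = 1
G(5) = mex{0,0} = 1
G(6) = mex{1,0,0} = 2
G(7) = mex{1,1,0} = 2
G(8) = mex{1,1,0} = 2
G(9) = mex{2,1,1} = 0
G(10) = mex{2,2,1,0} = 3
G(11) = mex{2,2,1,0} = 3
G(12) = mex{0,2,2,0} = 1
G(13) = mex{3,0,2,1} = 4
G(14) = mex{3,3,2,1} = 0

0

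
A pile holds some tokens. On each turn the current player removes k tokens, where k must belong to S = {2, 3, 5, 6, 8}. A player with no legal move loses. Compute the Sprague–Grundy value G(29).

4

n :  0  1  2  3  4  5  6  7  8  9 10 11 12 13 14 15 16 17 18 19 20 21 22 23 24 25 26 27 28 29
G :  0  0  1  1  2  2  3  3  4  4  0  0  1  1  2  2  3  3  4  4  0  0  1  1  2  2  3  3  4  4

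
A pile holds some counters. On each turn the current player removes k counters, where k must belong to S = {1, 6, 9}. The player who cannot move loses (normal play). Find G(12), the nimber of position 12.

G(0) = 0
G(1) = mex{0} = 1
G(2) = mex{1} = 0
G(3) = mex{0} = 1
G(4) = mex{1} = 0
G(5) = mex{0} = 1
G(6) = mex{1,0} = 2
G(7) = mex{2,1} = 0
G(8) = mex{0,0} = 1
G(9) = mex{1,1,0} = 2
G(10) = mex{2,0,1} = 3
G(11) = mex{3,1,0} = 2
G(12) = mex{2,2,1} = 0

0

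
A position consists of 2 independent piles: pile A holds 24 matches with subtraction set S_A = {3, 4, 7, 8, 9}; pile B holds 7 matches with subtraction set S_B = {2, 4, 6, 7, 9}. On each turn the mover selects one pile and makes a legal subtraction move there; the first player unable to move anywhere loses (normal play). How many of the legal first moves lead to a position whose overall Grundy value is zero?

3

Pile A, S = {3, 4, 7, 8, 9}:
G(0) = 0
G(1) = mex{} = 0
G(2) = mex{} = 0
G(3) = mex{0} = 1
G(4) = mex{0,0} = 1
G(5) = mex{0,0} = 1
G(6) = mex{1,0} = 2
G(7) = mex{1,1,0} = 2
G(8) = mex{1,1,0,0} = 2
G(9) = mex{2,1,0,0,0} = 3
G(10) = mex{2,2,1,0,0} = 3
G(11) = mex{2,2,1,1,0} = 3
G(12) = mex{3,2,1,1,1} = 0
G(13) = mex{3,3,2,1,1} = 0
G(14) = mex{3,3,2,2,1} = 0
G(15) = mex{0,3,2,2,2} = 1
G(16) = mex{0,0,3,2,2} = 1
G(17) = mex{0,0,3,3,2} = 1
G(18) = mex{1,0,3,3,3} = 2
G(19) = mex{1,1,0,3,3} = 2
G(20) = mex{1,1,0,0,3} = 2
G(21) = mex{2,1,0,0,0} = 3
G(22) = mex{2,2,1,0,0} = 3
G(23) = mex{2,2,1,1,0} = 3
G(24) = mex{3,2,1,1,1} = 0
G_A(24) = 0.
Pile B, S = {2, 4, 6, 7, 9}:
G(0) = 0
G(1) = mex{} = 0
G(2) = mex{0} = 1
G(3) = mex{0} = 1
G(4) = mex{1,0} = 2
G(5) = mex{1,0} = 2
G(6) = mex{2,1,0} = 3
G(7) = mex{2,1,0,0} = 3
G_B(7) = 3.
Combined Grundy value = 0 ⊕ 3 = 3.
A winning move leaves total XOR = 0, i.e. changes one component's Grundy value g to g ⊕ X where X is the current total.
Pile A: need g' = 0⊕3 = 3. Options: 24−3→G=3, 24−4→G=2, 24−7→G=1, 24−8→G=1, 24−9→G=1. Hits: 1.
Pile B: need g' = 3⊕3 = 0. Options: 7−2→G=2, 7−4→G=1, 7−6→G=0, 7−7→G=0. Hits: 2.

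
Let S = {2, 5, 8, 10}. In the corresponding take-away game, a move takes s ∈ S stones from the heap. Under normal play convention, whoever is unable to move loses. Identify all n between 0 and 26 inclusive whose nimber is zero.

G(0) = 0
G(1) = mex{} = 0
G(2) = mex{0} = 1
G(3) = mex{0} = 1
G(4) = mex{1} = 0
G(5) = mex{1,0} = 2
G(6) = mex{0,0} = 1
G(7) = mex{2,1} = 0
G(8) = mex{1,1,0} = 2
G(9) = mex{0,0,0} = 1
G(10) = mex{2,2,1,0} = 3
G(11) = mex{1,1,1,0} = 2
G(12) = mex{3,0,0,1} = 2
G(13) = mex{2,2,2,1} = 0
G(14) = mex{2,1,1,0} = 3
G(15) = mex{0,3,0,2} = 1
G(16) = mex{3,2,2,1} = 0
G(17) = mex{1,2,1,0} = 3
G(18) = mex{0,0,3,2} = 1
G(19) = mex{3,3,2,1} = 0
G(20) = mex{1,1,2,3} = 0
G(21) = mex{0,0,0,2} = 1
G(22) = mex{0,3,3,2} = 1
G(23) = mex{1,1,1,0} = 2
G(24) = mex{1,0,0,3} = 2
G(25) = mex{2,0,3,1} = 4
G(26) = mex{2,1,1,0} = 3
P-positions are exactly the n with G(n) = 0.

0, 1, 4, 7, 13, 16, 19, 20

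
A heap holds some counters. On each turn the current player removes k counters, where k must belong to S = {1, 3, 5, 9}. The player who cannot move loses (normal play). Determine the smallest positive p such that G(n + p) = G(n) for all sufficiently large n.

G(0) = 0
G(1) = mex{0} = 1
G(2) = mex{1} = 0
G(3) = mex{0,0} = 1
G(4) = mex{1,1} = 0
G(5) = mex{0,0,0} = 1
G(6) = mex{1,1,1} = 0
G(7) = mex{0,0,0} = 1
G(8) = mex{1,1,1} = 0
G(9) = mex{0,0,0,0} = 1
G(10) = mex{1,1,1,1} = 0
G(11) = mex{0,0,0,0} = 1
G(12) = mex{1,1,1,1} = 0
G(13) = mex{0,0,0,0} = 1
G(14) = mex{1,1,1,1} = 0
G(n+2) = G(n) holds for n = 0,…,8 (a full window of length max(S) = 9), so the sequence is purely periodic with period 2.

2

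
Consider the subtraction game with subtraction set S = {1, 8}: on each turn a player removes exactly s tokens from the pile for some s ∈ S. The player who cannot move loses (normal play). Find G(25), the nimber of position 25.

G(0) = 0
G(1) = mex{0} = 1
G(2) = mex{1} = 0
G(3) = mex{0} = 1
G(4) = mex{1} = 0
G(5) = mex{0} = 1
G(6) = mex{1} = 0
G(7) = mex{0} = 1
G(8) = mex{1,0} = 2
G(9) = mex{2,1} = 0
G(10) = mex{0,0} = 1
G(11) = mex{1,1} = 0
G(12) = mex{0,0} = 1
G(13) = mex{1,1} = 0
G(14) = mex{0,0} = 1
G(15) = mex{1,1} = 0
G(16) = mex{0,2} = 1
G(17) = mex{1,0} = 2
G(18) = mex{2,1} = 0
G(19) = mex{0,0} = 1
G(20) = mex{1,1} = 0
G(21) = mex{0,0} = 1
G(22) = mex{1,1} = 0
G(23) = mex{0,0} = 1
G(24) = mex{1,1} = 0
G(25) = mex{0,2} = 1

1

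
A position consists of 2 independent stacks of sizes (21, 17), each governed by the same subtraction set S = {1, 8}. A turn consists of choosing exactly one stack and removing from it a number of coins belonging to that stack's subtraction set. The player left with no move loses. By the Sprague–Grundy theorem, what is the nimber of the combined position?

All stacks use S = {1, 8}:
G(0) = 0
G(1) = mex{0} = 1
G(2) = mex{1} = 0
G(3) = mex{0} = 1
G(4) = mex{1} = 0
G(5) = mex{0} = 1
G(6) = mex{1} = 0
G(7) = mex{0} = 1
G(8) = mex{1,0} = 2
G(9) = mex{2,1} = 0
G(10) = mex{0,0} = 1
G(11) = mex{1,1} = 0
G(12) = mex{0,0} = 1
G(13) = mex{1,1} = 0
G(14) = mex{0,0} = 1
G(15) = mex{1,1} = 0
G(16) = mex{0,2} = 1
G(17) = mex{1,0} = 2
G(18) = mex{2,1} = 0
G(19) = mex{0,0} = 1
G(20) = mex{1,1} = 0
G(21) = mex{0,0} = 1
Stack A: G(21) = 1.
Stack B: G(17) = 2.
Combined Grundy value = 1 ⊕ 2 = 3.

3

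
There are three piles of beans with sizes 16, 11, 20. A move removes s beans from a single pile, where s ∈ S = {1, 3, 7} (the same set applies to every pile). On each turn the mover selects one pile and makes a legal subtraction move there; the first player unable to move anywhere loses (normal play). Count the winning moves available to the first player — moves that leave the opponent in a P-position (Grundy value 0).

All piles use S = {1, 3, 7}:
n :  0  1  2  3  4  5  6  7  8  9 10 11 12 13 14 15 16 17 18 19 20
G :  0  1  0  1  0  1  0  1  0  1  0  1  0  1  0  1  0  1  0  1  0
Pile A: G(16) = 0.
Pile B: G(11) = 1.
Pile C: G(20) = 0.
Combined Grundy value = 0 ⊕ 1 ⊕ 0 = 1.
A winning move leaves total XOR = 0, i.e. changes one component's Grundy value g to g ⊕ X where X is the current total.
Pile A: need g' = 0⊕1 = 1. Options: 16−1→G=1, 16−3→G=1, 16−7→G=1. Hits: 3.
Pile B: need g' = 1⊕1 = 0. Options: 11−1→G=0, 11−3→G=0, 11−7→G=0. Hits: 3.
Pile C: need g' = 0⊕1 = 1. Options: 20−1→G=1, 20−3→G=1, 20−7→G=1. Hits: 3.

9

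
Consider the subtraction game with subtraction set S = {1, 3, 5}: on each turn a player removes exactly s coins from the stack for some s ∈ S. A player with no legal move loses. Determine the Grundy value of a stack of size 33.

G(0) = 0
G(1) = mex{0} = 1
G(2) = mex{1} = 0
G(3) = mex{0,0} = 1
G(4) = mex{1,1} = 0
G(5) = mex{0,0,0} = 1
G(6) = mex{1,1,1} = 0
G(7) = mex{0,0,0} = 1
G(8) = mex{1,1,1} = 0
G(9) = mex{0,0,0} = 1
G(10) = mex{1,1,1} = 0
G(11) = mex{0,0,0} = 1
G(12) = mex{1,1,1} = 0
G(13) = mex{0,0,0} = 1
G(14) = mex{1,1,1} = 0
G(15) = mex{0,0,0} = 1
G(16) = mex{1,1,1} = 0
G(17) = mex{0,0,0} = 1
G(18) = mex{1,1,1} = 0
G(19) = mex{0,0,0} = 1
G(20) = mex{1,1,1} = 0
G(21) = mex{0,0,0} = 1
G(22) = mex{1,1,1} = 0
G(23) = mex{0,0,0} = 1
G(24) = mex{1,1,1} = 0
G(25) = mex{0,0,0} = 1
G(26) = mex{1,1,1} = 0
G(27) = mex{0,0,0} = 1
G(28) = mex{1,1,1} = 0
G(29) = mex{0,0,0} = 1
G(30) = mex{1,1,1} = 0
G(31) = mex{0,0,0} = 1
G(32) = mex{1,1,1} = 0
G(33) = mex{0,0,0} = 1

1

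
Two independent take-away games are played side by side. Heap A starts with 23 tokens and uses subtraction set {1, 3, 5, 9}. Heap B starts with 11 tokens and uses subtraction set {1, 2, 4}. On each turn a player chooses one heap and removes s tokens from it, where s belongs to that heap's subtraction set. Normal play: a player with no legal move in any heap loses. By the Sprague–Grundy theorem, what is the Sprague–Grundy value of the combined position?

3

Heap A, S = {1, 3, 5, 9}:
G(0) = 0
G(1) = mex{0} = 1
G(2) = mex{1} = 0
G(3) = mex{0,0} = 1
G(4) = mex{1,1} = 0
G(5) = mex{0,0,0} = 1
G(6) = mex{1,1,1} = 0
G(7) = mex{0,0,0} = 1
G(8) = mex{1,1,1} = 0
G(9) = mex{0,0,0,0} = 1
G(10) = mex{1,1,1,1} = 0
G(11) = mex{0,0,0,0} = 1
G(12) = mex{1,1,1,1} = 0
G(13) = mex{0,0,0,0} = 1
G(14) = mex{1,1,1,1} = 0
G(15) = mex{0,0,0,0} = 1
G(16) = mex{1,1,1,1} = 0
G(17) = mex{0,0,0,0} = 1
G(18) = mex{1,1,1,1} = 0
G(19) = mex{0,0,0,0} = 1
G(20) = mex{1,1,1,1} = 0
G(21) = mex{0,0,0,0} = 1
G(22) = mex{1,1,1,1} = 0
G(23) = mex{0,0,0,0} = 1
G_A(23) = 1.
Heap B, S = {1, 2, 4}:
G(0) = 0
G(1) = mex{0} = 1
G(2) = mex{1,0} = 2
G(3) = mex{2,1} = 0
G(4) = mex{0,2,0} = 1
G(5) = mex{1,0,1} = 2
G(6) = mex{2,1,2} = 0
G(7) = mex{0,2,0} = 1
G(8) = mex{1,0,1} = 2
G(9) = mex{2,1,2} = 0
G(10) = mex{0,2,0} = 1
G(11) = mex{1,0,1} = 2
G_B(11) = 2.
Combined Grundy value = 1 ⊕ 2 = 3.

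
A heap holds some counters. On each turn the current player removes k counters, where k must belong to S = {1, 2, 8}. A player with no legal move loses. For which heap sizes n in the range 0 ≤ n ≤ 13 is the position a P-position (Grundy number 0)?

n :  0  1  2  3  4  5  6  7  8  9 10 11 12 13
G :  0  1  2  0  1  2  0  1  2  0  1  2  0  1
P-positions are exactly the n with G(n) = 0.

0, 3, 6, 9, 12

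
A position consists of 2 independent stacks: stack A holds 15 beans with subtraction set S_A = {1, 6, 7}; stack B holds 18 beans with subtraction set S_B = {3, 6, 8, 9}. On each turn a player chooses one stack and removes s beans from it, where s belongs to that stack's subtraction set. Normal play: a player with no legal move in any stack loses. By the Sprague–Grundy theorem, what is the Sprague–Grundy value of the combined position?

3

Stack A, S = {1, 6, 7}:
n :  0  1  2  3  4  5  6  7  8  9 10 11 12 13 14 15
G :  0  1  0  1  0  1  2  3  2  3  2  3  0  1  0  1
G_A(15) = 1.
Stack B, S = {3, 6, 8, 9}:
n :  0  1  2  3  4  5  6  7  8  9 10 11 12 13 14 15 16 17 18
G :  0  0  0  1  1  1  2  2  2  3  3  3  0  0  0  1  1  1  2
G_B(18) = 2.
Combined Grundy value = 1 ⊕ 2 = 3.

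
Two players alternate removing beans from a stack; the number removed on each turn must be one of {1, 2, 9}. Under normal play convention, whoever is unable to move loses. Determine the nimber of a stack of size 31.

1

n :  0  1  2  3  4  5  6  7  8  9 10 11 12 13 14 15 16 17 18 19 20 21 22 23 24 25 26 27 28 29 30 31
G :  0  1  2  0  1  2  0  1  2  3  0  1  2  0  1  2  0  1  2  3  0  1  2  0  1  2  0  1  2  3  0  1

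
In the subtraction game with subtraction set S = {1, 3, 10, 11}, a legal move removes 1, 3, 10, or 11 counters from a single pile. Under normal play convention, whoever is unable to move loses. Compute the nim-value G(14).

2

G(0) = 0
G(1) = mex{0} = 1
G(2) = mex{1} = 0
G(3) = mex{0,0} = 1
G(4) = mex{1,1} = 0
G(5) = mex{0,0} = 1
G(6) = mex{1,1} = 0
G(7) = mex{0,0} = 1
G(8) = mex{1,1} = 0
G(9) = mex{0,0} = 1
G(10) = mex{1,1,0} = 2
G(11) = mex{2,0,1,0} = 3
G(12) = mex{3,1,0,1} = 2
G(13) = mex{2,2,1,0} = 3
G(14) = mex{3,3,0,1} = 2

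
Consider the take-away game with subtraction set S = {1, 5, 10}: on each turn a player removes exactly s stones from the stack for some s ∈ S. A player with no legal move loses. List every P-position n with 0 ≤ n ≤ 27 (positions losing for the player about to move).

0, 2, 4, 6, 8, 15, 17, 19, 21, 23

n :  0  1  2  3  4  5  6  7  8  9 10 11 12 13 14 15 16 17 18 19 20 21 22 23 24 25 26 27
G :  0  1  0  1  0  1  0  1  0  1  2  3  2  3  2  0  1  0  1  0  1  0  1  0  1  2  3  2
P-positions are exactly the n with G(n) = 0.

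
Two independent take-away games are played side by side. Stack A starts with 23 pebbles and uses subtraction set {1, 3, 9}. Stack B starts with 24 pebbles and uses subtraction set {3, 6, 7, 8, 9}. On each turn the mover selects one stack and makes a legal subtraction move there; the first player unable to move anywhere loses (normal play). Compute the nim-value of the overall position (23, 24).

1

Stack A, S = {1, 3, 9}:
n :  0  1  2  3  4  5  6  7  8  9 10 11 12 13 14 15 16 17 18 19 20 21 22 23
G :  0  1  0  1  0  1  0  1  0  1  0  1  0  1  0  1  0  1  0  1  0  1  0  1
G_A(23) = 1.
Stack B, S = {3, 6, 7, 8, 9}:
G(0) = 0
G(1) = mex{} = 0
G(2) = mex{} = 0
G(3) = mex{0} = 1
G(4) = mex{0} = 1
G(5) = mex{0} = 1
G(6) = mex{1,0} = 2
G(7) = mex{1,0,0} = 2
G(8) = mex{1,0,0,0} = 2
G(9) = mex{2,1,0,0,0} = 3
G(10) = mex{2,1,1,0,0} = 3
G(11) = mex{2,1,1,1,0} = 3
G(12) = mex{3,2,1,1,1} = 0
G(13) = mex{3,2,2,1,1} = 0
G(14) = mex{3,2,2,2,1} = 0
G(15) = mex{0,3,2,2,2} = 1
G(16) = mex{0,3,3,2,2} = 1
G(17) = mex{0,3,3,3,2} = 1
G(18) = mex{1,0,3,3,3} = 2
G(19) = mex{1,0,0,3,3} = 2
G(20) = mex{1,0,0,0,3} = 2
G(21) = mex{2,1,0,0,0} = 3
G(22) = mex{2,1,1,0,0} = 3
G(23) = mex{2,1,1,1,0} = 3
G(24) = mex{3,2,1,1,1} = 0
G_B(24) = 0.
Combined Grundy value = 1 ⊕ 0 = 1.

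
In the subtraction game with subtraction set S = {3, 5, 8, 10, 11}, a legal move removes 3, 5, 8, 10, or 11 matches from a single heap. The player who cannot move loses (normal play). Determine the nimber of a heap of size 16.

0

G(0) = 0
G(1) = mex{} = 0
G(2) = mex{} = 0
G(3) = mex{0} = 1
G(4) = mex{0} = 1
G(5) = mex{0,0} = 1
G(6) = mex{1,0} = 2
G(7) = mex{1,0} = 2
G(8) = mex{1,1,0} = 2
G(9) = mex{2,1,0} = 3
G(10) = mex{2,1,0,0} = 3
G(11) = mex{2,2,1,0,0} = 3
G(12) = mex{3,2,1,0,0} = 4
G(13) = mex{3,2,1,1,0} = 4
G(14) = mex{3,3,2,1,1} = 0
G(15) = mex{4,3,2,1,1} = 0
G(16) = mex{4,3,2,2,1} = 0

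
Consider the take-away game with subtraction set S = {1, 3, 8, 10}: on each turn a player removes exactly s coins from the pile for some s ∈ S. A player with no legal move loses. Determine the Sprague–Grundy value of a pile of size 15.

0

G(0) = 0
G(1) = mex{0} = 1
G(2) = mex{1} = 0
G(3) = mex{0,0} = 1
G(4) = mex{1,1} = 0
G(5) = mex{0,0} = 1
G(6) = mex{1,1} = 0
G(7) = mex{0,0} = 1
G(8) = mex{1,1,0} = 2
G(9) = mex{2,0,1} = 3
G(10) = mex{3,1,0,0} = 2
G(11) = mex{2,2,1,1} = 0
G(12) = mex{0,3,0,0} = 1
G(13) = mex{1,2,1,1} = 0
G(14) = mex{0,0,0,0} = 1
G(15) = mex{1,1,1,1} = 0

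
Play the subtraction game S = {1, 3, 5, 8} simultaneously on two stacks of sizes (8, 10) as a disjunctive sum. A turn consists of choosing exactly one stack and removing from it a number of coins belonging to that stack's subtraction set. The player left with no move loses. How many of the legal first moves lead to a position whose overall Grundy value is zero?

0

All stacks use S = {1, 3, 5, 8}:
n :  0  1  2  3  4  5  6  7  8  9 10
G :  0  1  0  1  0  1  0  1  2  3  2
Stack A: G(8) = 2.
Stack B: G(10) = 2.
Combined Grundy value = 2 ⊕ 2 = 0.
A winning move leaves total XOR = 0, i.e. changes one component's Grundy value g to g ⊕ X where X is the current total.
Stack A: target g' = 2⊕0 = 2, but every legal move changes the Grundy value (mex property), so 0 moves.
Stack B: target g' = 2⊕0 = 2, but every legal move changes the Grundy value (mex property), so 0 moves.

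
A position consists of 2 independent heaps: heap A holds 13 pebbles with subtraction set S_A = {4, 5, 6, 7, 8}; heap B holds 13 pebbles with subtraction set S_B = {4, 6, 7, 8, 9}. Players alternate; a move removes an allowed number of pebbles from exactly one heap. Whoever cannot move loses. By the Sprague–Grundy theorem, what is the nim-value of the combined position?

Heap A, S = {4, 5, 6, 7, 8}:
G(0) = 0
G(1) = mex{} = 0
G(2) = mex{} = 0
G(3) = mex{} = 0
G(4) = mex{0} = 1
G(5) = mex{0,0} = 1
G(6) = mex{0,0,0} = 1
G(7) = mex{0,0,0,0} = 1
G(8) = mex{1,0,0,0,0} = 2
G(9) = mex{1,1,0,0,0} = 2
G(10) = mex{1,1,1,0,0} = 2
G(11) = mex{1,1,1,1,0} = 2
G(12) = mex{2,1,1,1,1} = 0
G(13) = mex{2,2,1,1,1} = 0
G_A(13) = 0.
Heap B, S = {4, 6, 7, 8, 9}:
G(0) = 0
G(1) = mex{} = 0
G(2) = mex{} = 0
G(3) = mex{} = 0
G(4) = mex{0} = 1
G(5) = mex{0} = 1
G(6) = mex{0,0} = 1
G(7) = mex{0,0,0} = 1
G(8) = mex{1,0,0,0} = 2
G(9) = mex{1,0,0,0,0} = 2
G(10) = mex{1,1,0,0,0} = 2
G(11) = mex{1,1,1,0,0} = 2
G(12) = mex{2,1,1,1,0} = 3
G(13) = mex{2,1,1,1,1} = 0
G_B(13) = 0.
Combined Grundy value = 0 ⊕ 0 = 0.

0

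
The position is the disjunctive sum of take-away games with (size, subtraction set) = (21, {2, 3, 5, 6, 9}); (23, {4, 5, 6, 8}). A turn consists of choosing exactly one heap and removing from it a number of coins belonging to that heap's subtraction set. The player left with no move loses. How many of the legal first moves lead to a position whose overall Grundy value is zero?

2

Heap A, S = {2, 3, 5, 6, 9}:
n :  0  1  2  3  4  5  6  7  8  9 10 11 12 13 14 15 16 17 18 19 20 21
G :  0  0  1  1  2  2  3  3  0  4  1  5  0  4  1  2  0  3  1  2  0  3
G_A(21) = 3.
Heap B, S = {4, 5, 6, 8}:
G(0) = 0
G(1) = mex{} = 0
G(2) = mex{} = 0
G(3) = mex{} = 0
G(4) = mex{0} = 1
G(5) = mex{0,0} = 1
G(6) = mex{0,0,0} = 1
G(7) = mex{0,0,0} = 1
G(8) = mex{1,0,0,0} = 2
G(9) = mex{1,1,0,0} = 2
G(10) = mex{1,1,1,0} = 2
G(11) = mex{1,1,1,0} = 2
G(12) = mex{2,1,1,1} = 0
G(13) = mex{2,2,1,1} = 0
G(14) = mex{2,2,2,1} = 0
G(15) = mex{2,2,2,1} = 0
G(16) = mex{0,2,2,2} = 1
G(17) = mex{0,0,2,2} = 1
G(18) = mex{0,0,0,2} = 1
G(19) = mex{0,0,0,2} = 1
G(20) = mex{1,0,0,0} = 2
G(21) = mex{1,1,0,0} = 2
G(22) = mex{1,1,1,0} = 2
G(23) = mex{1,1,1,0} = 2
G_B(23) = 2.
Combined Grundy value = 3 ⊕ 2 = 1.
A winning move leaves total XOR = 0, i.e. changes one component's Grundy value g to g ⊕ X where X is the current total.
Heap A: need g' = 3⊕1 = 2. Options: 21−2→G=2, 21−3→G=1, 21−5→G=0, 21−6→G=2, 21−9→G=0. Hits: 2.
Heap B: need g' = 2⊕1 = 3. Options: 23−4→G=1, 23−5→G=1, 23−6→G=1, 23−8→G=0. Hits: 0.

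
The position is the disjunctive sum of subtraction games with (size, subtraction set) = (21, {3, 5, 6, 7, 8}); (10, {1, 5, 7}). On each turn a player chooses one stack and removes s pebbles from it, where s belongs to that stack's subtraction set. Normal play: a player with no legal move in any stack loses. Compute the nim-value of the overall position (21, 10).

3

Stack A, S = {3, 5, 6, 7, 8}:
G(0) = 0
G(1) = mex{} = 0
G(2) = mex{} = 0
G(3) = mex{0} = 1
G(4) = mex{0} = 1
G(5) = mex{0,0} = 1
G(6) = mex{1,0,0} = 2
G(7) = mex{1,0,0,0} = 2
G(8) = mex{1,1,0,0,0} = 2
G(9) = mex{2,1,1,0,0} = 3
G(10) = mex{2,1,1,1,0} = 3
G(11) = mex{2,2,1,1,1} = 0
G(12) = mex{3,2,2,1,1} = 0
G(13) = mex{3,2,2,2,1} = 0
G(14) = mex{0,3,2,2,2} = 1
G(15) = mex{0,3,3,2,2} = 1
G(16) = mex{0,0,3,3,2} = 1
G(17) = mex{1,0,0,3,3} = 2
G(18) = mex{1,0,0,0,3} = 2
G(19) = mex{1,1,0,0,0} = 2
G(20) = mex{2,1,1,0,0} = 3
G(21) = mex{2,1,1,1,0} = 3
G_A(21) = 3.
Stack B, S = {1, 5, 7}:
n :  0  1  2  3  4  5  6  7  8  9 10
G :  0  1  0  1  0  1  0  1  0  1  0
G_B(10) = 0.
Combined Grundy value = 3 ⊕ 0 = 3.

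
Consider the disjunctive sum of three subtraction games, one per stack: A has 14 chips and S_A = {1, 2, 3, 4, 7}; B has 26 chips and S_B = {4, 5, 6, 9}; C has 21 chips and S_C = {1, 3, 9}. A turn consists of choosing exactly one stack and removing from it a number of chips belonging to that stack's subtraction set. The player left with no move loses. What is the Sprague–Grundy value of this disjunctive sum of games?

5

Stack A, S = {1, 2, 3, 4, 7}:
G(0) = 0
G(1) = mex{0} = 1
G(2) = mex{1,0} = 2
G(3) = mex{2,1,0} = 3
G(4) = mex{3,2,1,0} = 4
G(5) = mex{4,3,2,1} = 0
G(6) = mex{0,4,3,2} = 1
G(7) = mex{1,0,4,3,0} = 2
G(8) = mex{2,1,0,4,1} = 3
G(9) = mex{3,2,1,0,2} = 4
G(10) = mex{4,3,2,1,3} = 0
G(11) = mex{0,4,3,2,4} = 1
G(12) = mex{1,0,4,3,0} = 2
G(13) = mex{2,1,0,4,1} = 3
G(14) = mex{3,2,1,0,2} = 4
G_A(14) = 4.
Stack B, S = {4, 5, 6, 9}:
G(0) = 0
G(1) = mex{} = 0
G(2) = mex{} = 0
G(3) = mex{} = 0
G(4) = mex{0} = 1
G(5) = mex{0,0} = 1
G(6) = mex{0,0,0} = 1
G(7) = mex{0,0,0} = 1
G(8) = mex{1,0,0} = 2
G(9) = mex{1,1,0,0} = 2
G(10) = mex{1,1,1,0} = 2
G(11) = mex{1,1,1,0} = 2
G(12) = mex{2,1,1,0} = 3
G(13) = mex{2,2,1,1} = 0
G(14) = mex{2,2,2,1} = 0
G(15) = mex{2,2,2,1} = 0
G(16) = mex{3,2,2,1} = 0
G(17) = mex{0,3,2,2} = 1
G(18) = mex{0,0,3,2} = 1
G(19) = mex{0,0,0,2} = 1
G(20) = mex{0,0,0,2} = 1
G(21) = mex{1,0,0,3} = 2
G(22) = mex{1,1,0,0} = 2
G(23) = mex{1,1,1,0} = 2
G(24) = mex{1,1,1,0} = 2
G(25) = mex{2,1,1,0} = 3
G(26) = mex{2,2,1,1} = 0
G_B(26) = 0.
Stack C, S = {1, 3, 9}:
n :  0  1  2  3  4  5  6  7  8  9 10 11 12 13 14 15 16 17 18 19 20 21
G :  0  1  0  1  0  1  0  1  0  1  0  1  0  1  0  1  0  1  0  1  0  1
G_C(21) = 1.
Combined Grundy value = 4 ⊕ 0 ⊕ 1 = 5.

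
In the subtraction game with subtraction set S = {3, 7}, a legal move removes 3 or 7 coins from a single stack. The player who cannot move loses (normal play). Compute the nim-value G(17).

2

G(0) = 0
G(1) = mex{} = 0
G(2) = mex{} = 0
G(3) = mex{0} = 1
G(4) = mex{0} = 1
G(5) = mex{0} = 1
G(6) = mex{1} = 0
G(7) = mex{1,0} = 2
G(8) = mex{1,0} = 2
G(9) = mex{0,0} = 1
G(10) = mex{2,1} = 0
G(11) = mex{2,1} = 0
G(12) = mex{1,1} = 0
G(13) = mex{0,0} = 1
G(14) = mex{0,2} = 1
G(15) = mex{0,2} = 1
G(16) = mex{1,1} = 0
G(17) = mex{1,0} = 2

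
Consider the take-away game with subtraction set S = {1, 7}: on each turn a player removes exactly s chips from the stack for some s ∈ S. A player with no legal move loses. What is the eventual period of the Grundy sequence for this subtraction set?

2

G(0) = 0
G(1) = mex{0} = 1
G(2) = mex{1} = 0
G(3) = mex{0} = 1
G(4) = mex{1} = 0
G(5) = mex{0} = 1
G(6) = mex{1} = 0
G(7) = mex{0,0} = 1
G(8) = mex{1,1} = 0
G(9) = mex{0,0} = 1
G(10) = mex{1,1} = 0
G(11) = mex{0,0} = 1
G(12) = mex{1,1} = 0
G(13) = mex{0,0} = 1
G(14) = mex{1,1} = 0
G(n+2) = G(n) holds for n = 0,…,6 (a full window of length max(S) = 7), so the sequence is purely periodic with period 2.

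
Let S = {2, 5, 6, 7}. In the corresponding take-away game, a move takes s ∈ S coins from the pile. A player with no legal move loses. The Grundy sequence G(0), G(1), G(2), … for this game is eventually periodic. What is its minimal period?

n :  0  1  2  3  4  5  6  7  8  9 10 11 12 13 14 15 16 17 18 19 20 21 22 23 24 25
G :  0  0  1  1  0  2  1  3  2  2  3  3  0  0  1  1  0  2  1  3  2  2  3  3  0  0
G(n+12) = G(n) holds for n = 0,…,6 (a full window of length max(S) = 7), so the sequence is purely periodic with period 12.

12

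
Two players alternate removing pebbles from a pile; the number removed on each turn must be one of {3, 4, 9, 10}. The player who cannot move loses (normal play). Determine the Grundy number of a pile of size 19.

2

G(0) = 0
G(1) = mex{} = 0
G(2) = mex{} = 0
G(3) = mex{0} = 1
G(4) = mex{0,0} = 1
G(5) = mex{0,0} = 1
G(6) = mex{1,0} = 2
G(7) = mex{1,1} = 0
G(8) = mex{1,1} = 0
G(9) = mex{2,1,0} = 3
G(10) = mex{0,2,0,0} = 1
G(11) = mex{0,0,0,0} = 1
G(12) = mex{3,0,1,0} = 2
G(13) = mex{1,3,1,1} = 0
G(14) = mex{1,1,1,1} = 0
G(15) = mex{2,1,2,1} = 0
G(16) = mex{0,2,0,2} = 1
G(17) = mex{0,0,0,0} = 1
G(18) = mex{0,0,3,0} = 1
G(19) = mex{1,0,1,3} = 2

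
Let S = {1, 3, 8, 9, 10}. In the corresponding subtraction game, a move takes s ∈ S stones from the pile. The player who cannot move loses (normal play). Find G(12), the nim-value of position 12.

n :  0  1  2  3  4  5  6  7  8  9 10 11 12
G :  0  1  0  1  0  1  0  1  2  3  2  3  2

2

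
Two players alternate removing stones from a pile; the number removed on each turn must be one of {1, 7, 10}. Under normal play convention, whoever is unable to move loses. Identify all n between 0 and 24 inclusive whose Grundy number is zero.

0, 2, 4, 6, 8, 17, 19, 21, 23

G(0) = 0
G(1) = mex{0} = 1
G(2) = mex{1} = 0
G(3) = mex{0} = 1
G(4) = mex{1} = 0
G(5) = mex{0} = 1
G(6) = mex{1} = 0
G(7) = mex{0,0} = 1
G(8) = mex{1,1} = 0
G(9) = mex{0,0} = 1
G(10) = mex{1,1,0} = 2
G(11) = mex{2,0,1} = 3
G(12) = mex{3,1,0} = 2
G(13) = mex{2,0,1} = 3
G(14) = mex{3,1,0} = 2
G(15) = mex{2,0,1} = 3
G(16) = mex{3,1,0} = 2
G(17) = mex{2,2,1} = 0
G(18) = mex{0,3,0} = 1
G(19) = mex{1,2,1} = 0
G(20) = mex{0,3,2} = 1
G(21) = mex{1,2,3} = 0
G(22) = mex{0,3,2} = 1
G(23) = mex{1,2,3} = 0
G(24) = mex{0,0,2} = 1
P-positions are exactly the n with G(n) = 0.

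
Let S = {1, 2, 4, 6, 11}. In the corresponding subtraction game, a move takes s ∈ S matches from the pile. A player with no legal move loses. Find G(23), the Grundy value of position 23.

n :  0  1  2  3  4  5  6  7  8  9 10 11 12 13 14 15 16 17 18 19 20 21 22 23
G :  0  1  2  0  1  2  3  4  0  1  2  3  4  0  1  2  0  1  2  3  4  0  1  2

2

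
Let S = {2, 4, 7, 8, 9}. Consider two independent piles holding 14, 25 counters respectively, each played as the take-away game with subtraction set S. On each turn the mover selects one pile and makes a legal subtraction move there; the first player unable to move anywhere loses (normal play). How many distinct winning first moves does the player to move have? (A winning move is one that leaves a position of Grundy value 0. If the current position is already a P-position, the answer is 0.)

All piles use S = {2, 4, 7, 8, 9}:
G(0) = 0
G(1) = mex{} = 0
G(2) = mex{0} = 1
G(3) = mex{0} = 1
G(4) = mex{1,0} = 2
G(5) = mex{1,0} = 2
G(6) = mex{2,1} = 0
G(7) = mex{2,1,0} = 3
G(8) = mex{0,2,0,0} = 1
G(9) = mex{3,2,1,0,0} = 4
G(10) = mex{1,0,1,1,0} = 2
G(11) = mex{4,3,2,1,1} = 0
G(12) = mex{2,1,2,2,1} = 0
G(13) = mex{0,4,0,2,2} = 1
G(14) = mex{0,2,3,0,2} = 1
G(15) = mex{1,0,1,3,0} = 2
G(16) = mex{1,0,4,1,3} = 2
G(17) = mex{2,1,2,4,1} = 0
G(18) = mex{2,1,0,2,4} = 3
G(19) = mex{0,2,0,0,2} = 1
G(20) = mex{3,2,1,0,0} = 4
G(21) = mex{1,0,1,1,0} = 2
G(22) = mex{4,3,2,1,1} = 0
G(23) = mex{2,1,2,2,1} = 0
G(24) = mex{0,4,0,2,2} = 1
G(25) = mex{0,2,3,0,2} = 1
Pile A: G(14) = 1.
Pile B: G(25) = 1.
Combined Grundy value = 1 ⊕ 1 = 0.
A winning move leaves total XOR = 0, i.e. changes one component's Grundy value g to g ⊕ X where X is the current total.
Pile A: target g' = 1⊕0 = 1, but every legal move changes the Grundy value (mex property), so 0 moves.
Pile B: target g' = 1⊕0 = 1, but every legal move changes the Grundy value (mex property), so 0 moves.

0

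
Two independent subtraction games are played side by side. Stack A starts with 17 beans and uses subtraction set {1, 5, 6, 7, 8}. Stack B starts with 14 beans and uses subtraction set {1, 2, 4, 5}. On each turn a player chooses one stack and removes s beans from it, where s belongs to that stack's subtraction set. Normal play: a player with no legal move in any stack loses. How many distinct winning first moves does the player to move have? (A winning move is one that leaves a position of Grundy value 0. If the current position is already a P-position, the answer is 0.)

Stack A, S = {1, 5, 6, 7, 8}:
G(0) = 0
G(1) = mex{0} = 1
G(2) = mex{1} = 0
G(3) = mex{0} = 1
G(4) = mex{1} = 0
G(5) = mex{0,0} = 1
G(6) = mex{1,1,0} = 2
G(7) = mex{2,0,1,0} = 3
G(8) = mex{3,1,0,1,0} = 2
G(9) = mex{2,0,1,0,1} = 3
G(10) = mex{3,1,0,1,0} = 2
G(11) = mex{2,2,1,0,1} = 3
G(12) = mex{3,3,2,1,0} = 4
G(13) = mex{4,2,3,2,1} = 0
G(14) = mex{0,3,2,3,2} = 1
G(15) = mex{1,2,3,2,3} = 0
G(16) = mex{0,3,2,3,2} = 1
G(17) = mex{1,4,3,2,3} = 0
G_A(17) = 0.
Stack B, S = {1, 2, 4, 5}:
G(0) = 0
G(1) = mex{0} = 1
G(2) = mex{1,0} = 2
G(3) = mex{2,1} = 0
G(4) = mex{0,2,0} = 1
G(5) = mex{1,0,1,0} = 2
G(6) = mex{2,1,2,1} = 0
G(7) = mex{0,2,0,2} = 1
G(8) = mex{1,0,1,0} = 2
G(9) = mex{2,1,2,1} = 0
G(10) = mex{0,2,0,2} = 1
G(11) = mex{1,0,1,0} = 2
G(12) = mex{2,1,2,1} = 0
G(13) = mex{0,2,0,2} = 1
G(14) = mex{1,0,1,0} = 2
G_B(14) = 2.
Combined Grundy value = 0 ⊕ 2 = 2.
A winning move leaves total XOR = 0, i.e. changes one component's Grundy value g to g ⊕ X where X is the current total.
Stack A: need g' = 0⊕2 = 2. Options: 17−1→G=1, 17−5→G=4, 17−6→G=3, 17−7→G=2, 17−8→G=3. Hits: 1.
Stack B: need g' = 2⊕2 = 0. Options: 14−1→G=1, 14−2→G=0, 14−4→G=1, 14−5→G=0. Hits: 2.

3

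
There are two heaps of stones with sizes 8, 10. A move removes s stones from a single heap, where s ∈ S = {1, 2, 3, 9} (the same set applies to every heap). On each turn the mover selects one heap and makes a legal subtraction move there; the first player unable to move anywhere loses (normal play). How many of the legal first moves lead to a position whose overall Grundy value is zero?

2

All heaps use S = {1, 2, 3, 9}:
G(0) = 0
G(1) = mex{0} = 1
G(2) = mex{1,0} = 2
G(3) = mex{2,1,0} = 3
G(4) = mex{3,2,1} = 0
G(5) = mex{0,3,2} = 1
G(6) = mex{1,0,3} = 2
G(7) = mex{2,1,0} = 3
G(8) = mex{3,2,1} = 0
G(9) = mex{0,3,2,0} = 1
G(10) = mex{1,0,3,1} = 2
Heap A: G(8) = 0.
Heap B: G(10) = 2.
Combined Grundy value = 0 ⊕ 2 = 2.
A winning move leaves total XOR = 0, i.e. changes one component's Grundy value g to g ⊕ X where X is the current total.
Heap A: need g' = 0⊕2 = 2. Options: 8−1→G=3, 8−2→G=2, 8−3→G=1. Hits: 1.
Heap B: need g' = 2⊕2 = 0. Options: 10−1→G=1, 10−2→G=0, 10−3→G=3, 10−9→G=1. Hits: 1.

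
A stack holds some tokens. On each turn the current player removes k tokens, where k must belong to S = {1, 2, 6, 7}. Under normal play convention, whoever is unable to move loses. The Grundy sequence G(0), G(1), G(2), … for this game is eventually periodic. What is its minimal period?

8

n :  0  1  2  3  4  5  6  7  8  9 10 11 12 13 14 15 16 17
G :  0  1  2  0  1  2  3  4  0  1  2  0  1  2  3  4  0  1
G(n+8) = G(n) holds for n = 0,…,6 (a full window of length max(S) = 7), so the sequence is purely periodic with period 8.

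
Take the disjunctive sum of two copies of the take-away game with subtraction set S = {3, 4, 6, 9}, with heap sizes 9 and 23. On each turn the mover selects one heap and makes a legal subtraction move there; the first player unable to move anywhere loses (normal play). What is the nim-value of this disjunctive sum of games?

0

All heaps use S = {3, 4, 6, 9}:
G(0) = 0
G(1) = mex{} = 0
G(2) = mex{} = 0
G(3) = mex{0} = 1
G(4) = mex{0,0} = 1
G(5) = mex{0,0} = 1
G(6) = mex{1,0,0} = 2
G(7) = mex{1,1,0} = 2
G(8) = mex{1,1,0} = 2
G(9) = mex{2,1,1,0} = 3
G(10) = mex{2,2,1,0} = 3
G(11) = mex{2,2,1,0} = 3
G(12) = mex{3,2,2,1} = 0
G(13) = mex{3,3,2,1} = 0
G(14) = mex{3,3,2,1} = 0
G(15) = mex{0,3,3,2} = 1
G(16) = mex{0,0,3,2} = 1
G(17) = mex{0,0,3,2} = 1
G(18) = mex{1,0,0,3} = 2
G(19) = mex{1,1,0,3} = 2
G(20) = mex{1,1,0,3} = 2
G(21) = mex{2,1,1,0} = 3
G(22) = mex{2,2,1,0} = 3
G(23) = mex{2,2,1,0} = 3
Heap A: G(9) = 3.
Heap B: G(23) = 3.
Combined Grundy value = 3 ⊕ 3 = 0.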